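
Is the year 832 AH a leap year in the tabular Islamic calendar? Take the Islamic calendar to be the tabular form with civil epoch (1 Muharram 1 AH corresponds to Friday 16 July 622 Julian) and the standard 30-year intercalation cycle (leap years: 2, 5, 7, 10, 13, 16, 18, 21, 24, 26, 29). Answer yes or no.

Year 832 AH is year 22 of its 30-year cycle; leap positions are 2, 5, 7, 10, 13, 16, 18, 21, 24, 26, 29, so it is a common year (354 days).

no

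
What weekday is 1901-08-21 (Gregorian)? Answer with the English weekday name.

Wednesday

Since JDN mod 7 = 2 (0 = Monday), the day is Wednesday.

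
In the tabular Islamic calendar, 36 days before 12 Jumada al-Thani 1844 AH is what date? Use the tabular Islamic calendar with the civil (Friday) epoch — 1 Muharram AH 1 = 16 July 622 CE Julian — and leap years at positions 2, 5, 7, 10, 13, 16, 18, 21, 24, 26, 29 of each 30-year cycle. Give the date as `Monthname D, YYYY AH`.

Jumada al-Awwal 6, 1844 AH

Counting 36 days back from JDN 2601697 reaches JDN 2601661, which is Jumada al-Awwal 6, 1844 AH.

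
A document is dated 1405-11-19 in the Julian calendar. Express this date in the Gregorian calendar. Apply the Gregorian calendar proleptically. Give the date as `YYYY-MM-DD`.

1405-11-28

At this point the Julian calendar is 9 days behind the Gregorian.
19 November 1405 Julian + 9 days → 28 November 1405 Gregorian.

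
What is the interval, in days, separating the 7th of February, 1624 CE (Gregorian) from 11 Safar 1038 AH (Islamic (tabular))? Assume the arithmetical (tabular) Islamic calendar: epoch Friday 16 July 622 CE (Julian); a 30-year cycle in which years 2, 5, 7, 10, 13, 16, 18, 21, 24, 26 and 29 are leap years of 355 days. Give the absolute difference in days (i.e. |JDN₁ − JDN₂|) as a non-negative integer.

JDN of the first date = 2314251.
JDN of the second date = 2315958.
|2315958 − 2314251| = 1707.

1707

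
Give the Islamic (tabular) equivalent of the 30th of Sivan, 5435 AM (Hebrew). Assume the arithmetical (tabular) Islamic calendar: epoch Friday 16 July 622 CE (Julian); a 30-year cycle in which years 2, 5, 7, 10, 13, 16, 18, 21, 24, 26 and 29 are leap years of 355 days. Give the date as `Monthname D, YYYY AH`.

Rabi' al-Awwal 30, 1086 AH

Julian Day Number of the source date = 2333016.
Converting JDN 2333016 to the tabular Islamic calendar gives 30 Rabi' al-Awwal 1086 AH.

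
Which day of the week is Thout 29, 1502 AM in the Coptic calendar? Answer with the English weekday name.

This is JDN 2373298 (7 October 1785 Gregorian).
2373298 ≡ 4 (mod 7); counting from Monday = 0 gives Friday.

Friday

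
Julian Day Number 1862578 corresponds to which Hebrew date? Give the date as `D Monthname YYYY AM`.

15 Tammuz 4147 AM

JDN 1862578 is 19 June 387 in the proleptic Gregorian calendar.
In the Hebrew calendar that day is 15 Tammuz 4147 AM.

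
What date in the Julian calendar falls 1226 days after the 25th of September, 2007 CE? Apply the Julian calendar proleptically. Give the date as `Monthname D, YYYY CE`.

JDN of the 25th of September, 2007 CE = 2454382.
2454382 + 1226 = 2455608.
JDN 2455608 in the Julian calendar is February 2, 2011 CE.

February 2, 2011 CE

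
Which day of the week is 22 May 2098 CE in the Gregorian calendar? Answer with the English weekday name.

Since JDN mod 7 = 3 (0 = Monday), the day is Thursday.

Thursday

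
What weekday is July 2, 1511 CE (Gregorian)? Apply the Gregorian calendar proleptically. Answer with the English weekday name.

Sunday

Since JDN mod 7 = 6 (0 = Monday), the day is Sunday.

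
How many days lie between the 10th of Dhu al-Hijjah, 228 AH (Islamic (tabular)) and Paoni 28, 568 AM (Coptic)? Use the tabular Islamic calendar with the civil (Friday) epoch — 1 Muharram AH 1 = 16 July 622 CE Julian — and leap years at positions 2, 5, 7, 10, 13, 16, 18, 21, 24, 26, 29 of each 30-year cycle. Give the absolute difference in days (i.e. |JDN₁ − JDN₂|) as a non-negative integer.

JDN of the first date = 2029215.
JDN of the second date = 2032424.
|2032424 − 2029215| = 3209.

3209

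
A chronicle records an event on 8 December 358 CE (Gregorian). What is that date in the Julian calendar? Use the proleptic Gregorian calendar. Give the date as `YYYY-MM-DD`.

For dates in this range the Gregorian date is 1 day ahead of the Julian.
8 December 358 Gregorian − 1 day → 7 December 358 Julian.

0358-12-07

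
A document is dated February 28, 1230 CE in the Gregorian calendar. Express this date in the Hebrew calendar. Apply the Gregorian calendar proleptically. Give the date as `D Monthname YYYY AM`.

7 Adar 4990 AM

Both dates share Julian Day Number 2170367; in the Hebrew calendar that is 7 Adar 4990 AM.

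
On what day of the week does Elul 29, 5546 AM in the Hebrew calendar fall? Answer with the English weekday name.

This is JDN 2373648 (22 September 1786 Gregorian).
2373648 ≡ 4 (mod 7); counting from Monday = 0 gives Friday.

Friday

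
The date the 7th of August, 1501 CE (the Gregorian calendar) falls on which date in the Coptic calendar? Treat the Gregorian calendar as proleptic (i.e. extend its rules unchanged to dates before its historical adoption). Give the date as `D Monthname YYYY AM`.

Julian Day Number of the source date = 2269507.
Converting JDN 2269507 to the Coptic calendar gives 4 Mesori 1217 AM.

4 Mesori 1217 AM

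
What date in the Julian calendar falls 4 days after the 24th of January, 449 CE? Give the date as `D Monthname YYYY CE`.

28 January 449 CE

The starting date is JDN 1885079; 1885079 + 4 = 1885083.
JDN 1885083 corresponds to 28 January 449 CE.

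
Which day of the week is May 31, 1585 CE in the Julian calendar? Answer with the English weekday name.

This is JDN 2300130 (10 June 1585 Gregorian).
JDN 2300130 mod 7 = 0, and JDN 0 was a Monday, so this is a Monday.

Monday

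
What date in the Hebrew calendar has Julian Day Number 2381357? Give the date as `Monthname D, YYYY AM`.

JDN 2381357 is 1 November 1807 in the Gregorian calendar.
In the Hebrew calendar that day is Tishrei 30, 5568 AM.

Tishrei 30, 5568 AM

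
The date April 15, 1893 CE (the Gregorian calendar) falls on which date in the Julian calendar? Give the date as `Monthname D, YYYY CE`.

April 3, 1893 CE

At this point the Julian calendar is 12 days behind the Gregorian.
15 April 1893 Gregorian − 12 days → 3 April 1893 Julian.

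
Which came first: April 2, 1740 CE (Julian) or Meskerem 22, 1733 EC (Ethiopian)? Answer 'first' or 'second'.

First date → JDN 2356685; second date → JDN 2356855.
JDN 2356685 < JDN 2356855, so the first date is earlier.

first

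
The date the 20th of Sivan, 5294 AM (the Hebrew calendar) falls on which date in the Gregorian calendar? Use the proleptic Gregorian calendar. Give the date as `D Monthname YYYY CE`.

13 June 1534 CE

Julian Day Number of the source date = 2281505.
Converting JDN 2281505 to the Gregorian calendar gives 13 June 1534 CE.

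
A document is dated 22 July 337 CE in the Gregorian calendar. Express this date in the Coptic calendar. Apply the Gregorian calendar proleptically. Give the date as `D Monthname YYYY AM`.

27 Epip 53 AM

Julian Day Number of the source date = 1844349.
Converting JDN 1844349 to the Coptic calendar gives 27 Epip 53 AM.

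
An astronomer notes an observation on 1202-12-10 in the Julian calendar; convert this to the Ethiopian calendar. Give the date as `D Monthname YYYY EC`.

14 Tahsas 1195 EC

Both dates share Julian Day Number 2160432; in the Ethiopian calendar that is 14 Tahsas 1195 EC.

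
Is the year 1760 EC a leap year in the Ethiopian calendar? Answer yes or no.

1760 mod 4 = 0; in the Ethiopian calendar a year is leap when year mod 4 = 3, so it is a common year.

no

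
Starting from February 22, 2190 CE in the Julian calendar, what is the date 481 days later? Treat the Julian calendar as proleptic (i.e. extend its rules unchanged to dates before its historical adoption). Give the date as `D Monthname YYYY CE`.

Counting 481 days forward from JDN 2521008 reaches JDN 2521489, which is 18 June 2191 CE.

18 June 2191 CE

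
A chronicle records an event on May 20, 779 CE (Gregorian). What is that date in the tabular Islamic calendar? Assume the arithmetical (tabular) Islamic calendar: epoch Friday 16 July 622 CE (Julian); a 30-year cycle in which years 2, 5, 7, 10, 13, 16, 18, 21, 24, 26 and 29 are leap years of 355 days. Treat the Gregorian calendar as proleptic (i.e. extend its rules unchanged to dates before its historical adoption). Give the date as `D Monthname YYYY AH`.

Julian Day Number of the source date = 2005723.
Converting JDN 2005723 to the tabular Islamic calendar gives 24 Sha'ban 162 AH.

24 Sha'ban 162 AH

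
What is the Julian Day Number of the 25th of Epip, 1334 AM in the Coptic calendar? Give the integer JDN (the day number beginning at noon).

2312232

In the Gregorian calendar the same day is 29 July 1618.
JDN 2400001 is 17 November 1858 CE (Gregorian), MJD 0; the target day is −87769 days from there, so JDN = 2312232.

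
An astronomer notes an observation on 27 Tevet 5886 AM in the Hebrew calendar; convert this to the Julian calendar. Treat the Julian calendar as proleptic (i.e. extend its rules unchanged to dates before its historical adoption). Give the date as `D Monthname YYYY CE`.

9 January 2126 CE

Julian Day Number of the source date = 2497588.
Converting JDN 2497588 to the Julian calendar gives 9 January 2126 CE.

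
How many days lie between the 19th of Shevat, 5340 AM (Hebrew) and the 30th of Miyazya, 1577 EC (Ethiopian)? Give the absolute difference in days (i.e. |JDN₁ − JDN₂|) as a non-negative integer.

First date → JDN 2298188; second date → JDN 2300094.
The interval is |2298188 − 2300094| = 1906 days.

1906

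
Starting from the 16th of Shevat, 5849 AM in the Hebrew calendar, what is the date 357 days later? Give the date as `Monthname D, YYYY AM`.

Shevat 18, 5850 AM

The starting date is JDN 2484079; 2484079 + 357 = 2484436.
JDN 2484436 corresponds to Shevat 18, 5850 AM.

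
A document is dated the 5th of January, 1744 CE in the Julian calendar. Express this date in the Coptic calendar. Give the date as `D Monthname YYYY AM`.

Julian Day Number of the source date = 2358058.
Converting JDN 2358058 to the Coptic calendar gives 9 Tobi 1460 AM.

9 Tobi 1460 AM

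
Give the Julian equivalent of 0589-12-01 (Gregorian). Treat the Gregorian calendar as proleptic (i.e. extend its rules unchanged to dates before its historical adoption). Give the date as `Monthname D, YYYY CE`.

November 29, 589 CE

At this point the Julian calendar is 2 days behind the Gregorian.
1 December 589 Gregorian − 2 days → 29 November 589 Julian.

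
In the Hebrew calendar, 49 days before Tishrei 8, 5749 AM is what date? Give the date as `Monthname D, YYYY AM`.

The starting date is JDN 2447424; 2447424 − 49 = 2447375.
JDN 2447375 corresponds to Av 18, 5748 AM.

Av 18, 5748 AM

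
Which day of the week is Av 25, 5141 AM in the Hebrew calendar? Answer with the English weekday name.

Equivalently 23 August 1381 Gregorian, JDN 2225695.
Since JDN mod 7 = 3 (0 = Monday), the day is Thursday.

Thursday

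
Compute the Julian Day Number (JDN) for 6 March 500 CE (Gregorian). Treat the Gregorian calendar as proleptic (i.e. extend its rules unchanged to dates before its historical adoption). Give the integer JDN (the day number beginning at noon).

1903746

JDN 2451545 is 1 January 2000 CE (Gregorian); the target day is −547799 days from there, so JDN = 1903746.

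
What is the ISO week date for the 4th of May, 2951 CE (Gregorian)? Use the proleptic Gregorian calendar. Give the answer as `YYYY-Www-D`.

The weekday is Tuesday (ISO weekday 2).
That Tuesday belongs to ISO week 18 of ISO year 2951.

2951-W18-2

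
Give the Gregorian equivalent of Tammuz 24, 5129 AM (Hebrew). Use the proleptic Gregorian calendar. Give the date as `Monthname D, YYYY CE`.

July 8, 1369 CE

Julian Day Number of the source date = 2221266.
Converting JDN 2221266 to the Gregorian calendar gives 8 July 1369 CE.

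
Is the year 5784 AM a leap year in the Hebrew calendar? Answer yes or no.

Hebrew year 5784 is year 8 of its 19-year Metonic cycle; leap years are at positions 3, 6, 8, 11, 14, 17, 19, so it is a leap year (13 months).

yes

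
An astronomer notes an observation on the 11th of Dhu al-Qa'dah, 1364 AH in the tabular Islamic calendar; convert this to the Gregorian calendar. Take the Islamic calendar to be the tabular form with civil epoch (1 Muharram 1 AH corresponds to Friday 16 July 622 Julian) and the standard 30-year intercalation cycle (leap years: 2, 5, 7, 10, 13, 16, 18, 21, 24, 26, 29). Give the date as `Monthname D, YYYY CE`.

Julian Day Number of the source date = 2431747.
Converting JDN 2431747 to the Gregorian calendar gives 18 October 1945 CE.

October 18, 1945 CE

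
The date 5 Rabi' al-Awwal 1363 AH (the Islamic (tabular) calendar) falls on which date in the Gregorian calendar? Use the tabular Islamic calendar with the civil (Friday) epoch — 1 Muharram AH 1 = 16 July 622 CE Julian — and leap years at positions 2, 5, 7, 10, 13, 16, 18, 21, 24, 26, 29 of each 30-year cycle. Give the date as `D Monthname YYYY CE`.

Julian Day Number of the source date = 2431150.
Converting JDN 2431150 to the Gregorian calendar gives 29 February 1944 CE.

29 February 1944 CE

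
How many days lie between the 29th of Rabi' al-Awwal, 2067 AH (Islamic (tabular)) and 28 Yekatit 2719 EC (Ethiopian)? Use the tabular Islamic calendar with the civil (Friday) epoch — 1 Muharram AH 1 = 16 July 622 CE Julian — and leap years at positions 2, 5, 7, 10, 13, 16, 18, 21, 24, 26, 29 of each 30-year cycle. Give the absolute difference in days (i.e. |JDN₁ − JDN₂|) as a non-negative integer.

JDN of the first date = 2680649.
JDN of the second date = 2717147.
|2717147 − 2680649| = 36498.

36498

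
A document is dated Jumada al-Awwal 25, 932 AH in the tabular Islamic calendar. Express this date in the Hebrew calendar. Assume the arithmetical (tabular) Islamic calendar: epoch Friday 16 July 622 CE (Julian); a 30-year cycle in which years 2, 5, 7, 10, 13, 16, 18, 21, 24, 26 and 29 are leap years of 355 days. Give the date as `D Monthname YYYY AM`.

The source date corresponds to 19 March 1526 in the proleptic Gregorian calendar (JDN 2278497).
That day falls on 24 Adar 5286 AM in the Hebrew calendar.

24 Adar 5286 AM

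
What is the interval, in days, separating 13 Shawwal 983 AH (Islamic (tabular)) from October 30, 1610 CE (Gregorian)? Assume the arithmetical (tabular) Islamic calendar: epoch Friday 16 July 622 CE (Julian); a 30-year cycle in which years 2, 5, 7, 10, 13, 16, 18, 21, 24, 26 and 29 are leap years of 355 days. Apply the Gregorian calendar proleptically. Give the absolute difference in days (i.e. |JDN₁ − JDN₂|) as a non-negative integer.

First date → JDN 2296706; second date → JDN 2309403.
The interval is |2296706 − 2309403| = 12697 days.

12697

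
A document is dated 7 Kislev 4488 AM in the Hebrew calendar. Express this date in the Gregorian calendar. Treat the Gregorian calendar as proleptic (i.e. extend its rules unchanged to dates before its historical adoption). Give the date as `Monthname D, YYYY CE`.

Julian Day Number of the source date = 1986923.
Converting JDN 1986923 to the Gregorian calendar gives 29 November 727 CE.

November 29, 727 CE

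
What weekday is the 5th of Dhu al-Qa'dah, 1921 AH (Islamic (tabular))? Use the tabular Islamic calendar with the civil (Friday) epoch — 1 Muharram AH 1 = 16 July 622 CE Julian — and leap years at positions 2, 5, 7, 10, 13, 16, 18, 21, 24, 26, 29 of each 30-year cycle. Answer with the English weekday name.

Monday

In the Gregorian calendar this is 11 March 2486 (JDN 2629123).
2629123 ≡ 0 (mod 7); counting from Monday = 0 gives Monday.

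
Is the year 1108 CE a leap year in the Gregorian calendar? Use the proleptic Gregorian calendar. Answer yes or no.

yes

1108 is divisible by 4 and not by 100, so it is a leap year.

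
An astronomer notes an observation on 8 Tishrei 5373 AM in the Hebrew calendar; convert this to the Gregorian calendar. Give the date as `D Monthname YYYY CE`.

Both dates share Julian Day Number 2310108; in the Gregorian calendar that is 4 October 1612 CE.

4 October 1612 CE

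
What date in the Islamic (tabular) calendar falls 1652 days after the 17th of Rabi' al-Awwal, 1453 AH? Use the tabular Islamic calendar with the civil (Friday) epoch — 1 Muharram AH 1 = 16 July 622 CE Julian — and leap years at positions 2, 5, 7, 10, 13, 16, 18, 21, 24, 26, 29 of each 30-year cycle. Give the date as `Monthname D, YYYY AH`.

Dhu al-Qa'dah 15, 1457 AH

The starting date is JDN 2463055; 2463055 + 1652 = 2464707.
JDN 2464707 corresponds to Dhu al-Qa'dah 15, 1457 AH.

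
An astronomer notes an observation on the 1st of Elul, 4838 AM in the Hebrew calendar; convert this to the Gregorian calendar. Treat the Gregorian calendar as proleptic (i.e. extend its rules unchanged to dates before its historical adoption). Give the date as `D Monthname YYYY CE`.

Julian Day Number of the source date = 2115021.
Converting JDN 2115021 to the Gregorian calendar gives 18 August 1078 CE.

18 August 1078 CE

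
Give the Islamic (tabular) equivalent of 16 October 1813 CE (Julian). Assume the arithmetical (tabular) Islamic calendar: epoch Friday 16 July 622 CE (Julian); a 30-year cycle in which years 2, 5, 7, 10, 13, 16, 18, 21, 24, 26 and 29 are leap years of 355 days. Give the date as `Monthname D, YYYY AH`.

The source date corresponds to 28 October 1813 in the Gregorian calendar (JDN 2383545).
That day falls on 3 Dhu al-Qa'dah 1228 AH in the tabular Islamic calendar.

Dhu al-Qa'dah 3, 1228 AH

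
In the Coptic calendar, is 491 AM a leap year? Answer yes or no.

yes

491 mod 4 = 3; in the Coptic calendar a year is leap when year mod 4 = 3, so it is a leap year.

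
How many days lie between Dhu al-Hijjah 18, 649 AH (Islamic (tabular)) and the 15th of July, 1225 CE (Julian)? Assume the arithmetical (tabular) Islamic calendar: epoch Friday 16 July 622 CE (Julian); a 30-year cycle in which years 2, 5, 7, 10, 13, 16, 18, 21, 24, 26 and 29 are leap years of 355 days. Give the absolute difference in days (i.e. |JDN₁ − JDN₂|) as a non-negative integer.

First date → JDN 2178412; second date → JDN 2168685.
The interval is |2178412 − 2168685| = 9727 days.

9727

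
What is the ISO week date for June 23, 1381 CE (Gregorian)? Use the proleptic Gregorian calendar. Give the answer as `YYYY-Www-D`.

1381-W25-6

The weekday is Saturday (ISO weekday 6).
That Saturday belongs to ISO week 25 of ISO year 1381.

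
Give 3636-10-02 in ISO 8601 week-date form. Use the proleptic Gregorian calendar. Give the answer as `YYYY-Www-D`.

The weekday is Thursday (ISO weekday 4).
That Thursday belongs to ISO week 40 of ISO year 3636.

3636-W40-4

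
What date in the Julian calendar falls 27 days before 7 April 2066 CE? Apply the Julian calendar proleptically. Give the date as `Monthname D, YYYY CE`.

March 11, 2066 CE

Counting 27 days back from JDN 2475761 reaches JDN 2475734, which is March 11, 2066 CE.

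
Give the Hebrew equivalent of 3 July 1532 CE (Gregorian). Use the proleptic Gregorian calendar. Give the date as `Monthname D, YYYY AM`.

Tammuz 20, 5292 AM

Julian Day Number of the source date = 2280795.
Converting JDN 2280795 to the Hebrew calendar gives 20 Tammuz 5292 AM.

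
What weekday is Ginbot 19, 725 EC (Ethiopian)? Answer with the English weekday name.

Thursday

This is JDN 1988920 (18 May 733 Gregorian).
1988920 ≡ 3 (mod 7); counting from Monday = 0 gives Thursday.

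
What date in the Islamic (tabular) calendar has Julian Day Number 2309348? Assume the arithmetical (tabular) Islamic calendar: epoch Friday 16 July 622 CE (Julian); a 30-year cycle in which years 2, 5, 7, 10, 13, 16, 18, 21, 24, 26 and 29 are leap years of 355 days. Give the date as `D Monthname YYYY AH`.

JDN 2309348 is 5 September 1610 in the Gregorian calendar.
In the tabular Islamic calendar that day is 16 Jumada al-Thani 1019 AH.

16 Jumada al-Thani 1019 AH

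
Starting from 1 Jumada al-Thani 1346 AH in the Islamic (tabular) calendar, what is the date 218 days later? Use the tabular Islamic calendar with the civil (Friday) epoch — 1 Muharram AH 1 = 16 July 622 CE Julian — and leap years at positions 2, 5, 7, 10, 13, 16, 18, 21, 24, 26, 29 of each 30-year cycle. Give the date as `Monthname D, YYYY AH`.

Muharram 12, 1347 AH

The starting date is JDN 2425211; 2425211 + 218 = 2425429.
JDN 2425429 corresponds to Muharram 12, 1347 AH.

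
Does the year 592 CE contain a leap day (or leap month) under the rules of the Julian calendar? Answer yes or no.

592 mod 4 = 0, so it is a leap year in the Julian calendar.

yes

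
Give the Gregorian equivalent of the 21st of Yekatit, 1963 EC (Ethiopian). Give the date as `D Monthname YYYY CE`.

Julian Day Number of the source date = 2441011.
Converting JDN 2441011 to the Gregorian calendar gives 28 February 1971 CE.

28 February 1971 CE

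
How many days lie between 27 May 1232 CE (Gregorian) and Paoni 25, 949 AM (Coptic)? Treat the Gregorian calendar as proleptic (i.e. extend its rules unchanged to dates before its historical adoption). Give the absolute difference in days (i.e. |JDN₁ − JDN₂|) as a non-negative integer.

First date → JDN 2171186; second date → JDN 2171581.
The interval is |2171186 − 2171581| = 395 days.

395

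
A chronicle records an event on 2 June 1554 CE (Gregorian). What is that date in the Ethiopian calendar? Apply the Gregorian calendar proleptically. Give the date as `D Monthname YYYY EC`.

Both dates share Julian Day Number 2288799; in the Ethiopian calendar that is 28 Ginbot 1546 EC.

28 Ginbot 1546 EC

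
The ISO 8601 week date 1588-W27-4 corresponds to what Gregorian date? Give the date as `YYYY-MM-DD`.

1588-07-07

ISO week 1 of 1588 is the week containing the first Thursday of 1588.
Week 27, day 4 (Thursday) lands on 1588-07-07.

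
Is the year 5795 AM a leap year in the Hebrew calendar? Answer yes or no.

yes

Hebrew year 5795 is year 19 of its 19-year Metonic cycle; leap years are at positions 3, 6, 8, 11, 14, 17, 19, so it is a leap year (13 months).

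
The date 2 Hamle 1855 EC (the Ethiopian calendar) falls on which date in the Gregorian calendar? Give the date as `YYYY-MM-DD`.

1863-07-08

Both dates share Julian Day Number 2401695; in the Gregorian calendar that is 8 July 1863 CE.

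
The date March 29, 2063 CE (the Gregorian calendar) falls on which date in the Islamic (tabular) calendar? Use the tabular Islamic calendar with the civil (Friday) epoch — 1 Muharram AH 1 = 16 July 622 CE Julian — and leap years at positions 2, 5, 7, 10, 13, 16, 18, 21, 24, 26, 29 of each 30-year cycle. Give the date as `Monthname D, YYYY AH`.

Both dates share Julian Day Number 2474643; in the tabular Islamic calendar that is 29 Dhu al-Qa'dah 1485 AH.

Dhu al-Qa'dah 29, 1485 AH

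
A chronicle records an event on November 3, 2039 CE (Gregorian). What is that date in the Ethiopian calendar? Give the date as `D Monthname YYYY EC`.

Both dates share Julian Day Number 2466096; in the Ethiopian calendar that is 23 Tikimt 2032 EC.

23 Tikimt 2032 EC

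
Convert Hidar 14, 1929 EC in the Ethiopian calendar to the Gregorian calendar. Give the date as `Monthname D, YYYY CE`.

November 23, 1936 CE

Julian Day Number of the source date = 2428496.
Converting JDN 2428496 to the Gregorian calendar gives 23 November 1936 CE.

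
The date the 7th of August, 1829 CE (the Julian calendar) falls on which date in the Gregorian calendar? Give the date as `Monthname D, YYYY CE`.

For dates in this range the Gregorian date is 12 days ahead of the Julian.
7 August 1829 Julian + 12 days → 19 August 1829 Gregorian.

August 19, 1829 CE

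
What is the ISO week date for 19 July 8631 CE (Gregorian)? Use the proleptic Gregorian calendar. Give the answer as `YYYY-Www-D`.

8631-W29-2

The weekday is Tuesday (ISO weekday 2).
That Tuesday belongs to ISO week 29 of ISO year 8631.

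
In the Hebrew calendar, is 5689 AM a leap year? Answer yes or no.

Hebrew year 5689 is year 8 of its 19-year Metonic cycle; leap years are at positions 3, 6, 8, 11, 14, 17, 19, so it is a leap year (13 months).

yes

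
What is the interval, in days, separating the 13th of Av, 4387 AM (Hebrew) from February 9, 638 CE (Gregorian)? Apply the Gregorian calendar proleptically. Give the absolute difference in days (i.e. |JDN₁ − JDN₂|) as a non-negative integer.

First date → JDN 1950282; second date → JDN 1954124.
The interval is |1950282 − 1954124| = 3842 days.

3842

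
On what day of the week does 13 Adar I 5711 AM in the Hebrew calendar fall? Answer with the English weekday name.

Monday

Equivalently 19 February 1951 Gregorian, JDN 2433697.
Since JDN mod 7 = 0 (0 = Monday), the day is Monday.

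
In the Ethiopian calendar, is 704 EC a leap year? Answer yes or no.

no

704 mod 4 = 0; in the Ethiopian calendar a year is leap when year mod 4 = 3, so it is a common year.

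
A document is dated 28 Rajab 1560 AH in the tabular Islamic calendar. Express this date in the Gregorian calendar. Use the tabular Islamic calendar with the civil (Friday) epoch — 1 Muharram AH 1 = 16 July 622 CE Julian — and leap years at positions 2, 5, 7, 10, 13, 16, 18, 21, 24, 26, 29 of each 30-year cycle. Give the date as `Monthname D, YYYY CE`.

Julian Day Number of the source date = 2501102.
Converting JDN 2501102 to the Gregorian calendar gives 7 September 2135 CE.

September 7, 2135 CE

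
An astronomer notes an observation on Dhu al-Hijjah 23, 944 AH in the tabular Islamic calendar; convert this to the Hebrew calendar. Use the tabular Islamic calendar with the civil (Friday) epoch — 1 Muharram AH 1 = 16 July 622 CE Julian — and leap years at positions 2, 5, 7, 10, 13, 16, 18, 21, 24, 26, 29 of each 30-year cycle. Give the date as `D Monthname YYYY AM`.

The source date corresponds to 2 June 1538 in the proleptic Gregorian calendar (JDN 2282955).
That day falls on 24 Sivan 5298 AM in the Hebrew calendar.

24 Sivan 5298 AM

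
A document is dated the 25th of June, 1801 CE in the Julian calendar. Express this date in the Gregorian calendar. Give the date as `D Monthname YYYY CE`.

7 July 1801 CE

For dates in this range the Gregorian date is 12 days ahead of the Julian.
25 June 1801 Julian + 12 days → 7 July 1801 Gregorian.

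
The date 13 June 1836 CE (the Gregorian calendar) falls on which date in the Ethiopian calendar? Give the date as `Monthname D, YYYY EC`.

Julian Day Number of the source date = 2391809.
Converting JDN 2391809 to the Ethiopian calendar gives 7 Sene 1828 EC.

Sene 7, 1828 EC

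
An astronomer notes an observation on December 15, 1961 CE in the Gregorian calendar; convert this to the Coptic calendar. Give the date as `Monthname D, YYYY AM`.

Koiak 6, 1678 AM

Julian Day Number of the source date = 2437649.
Converting JDN 2437649 to the Coptic calendar gives 6 Koiak 1678 AM.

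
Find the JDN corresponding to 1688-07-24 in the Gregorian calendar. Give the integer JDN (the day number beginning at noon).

2337795

JDN 2299161 is 15 October 1582 CE (Gregorian); the target day is +38634 days from there, so JDN = 2337795.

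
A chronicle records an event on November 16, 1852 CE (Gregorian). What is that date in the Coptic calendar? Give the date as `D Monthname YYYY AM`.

8 Hathor 1569 AM

Both dates share Julian Day Number 2397809; in the Coptic calendar that is 8 Hathor 1569 AM.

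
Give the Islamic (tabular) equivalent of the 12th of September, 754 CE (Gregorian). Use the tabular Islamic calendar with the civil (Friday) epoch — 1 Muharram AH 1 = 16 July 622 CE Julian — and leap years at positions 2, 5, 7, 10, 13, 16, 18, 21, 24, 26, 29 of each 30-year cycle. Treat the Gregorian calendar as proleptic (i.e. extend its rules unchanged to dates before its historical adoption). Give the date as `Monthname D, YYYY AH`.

Julian Day Number of the source date = 1996707.
Converting JDN 1996707 to the tabular Islamic calendar gives 15 Rabi' al-Awwal 137 AH.

Rabi' al-Awwal 15, 137 AH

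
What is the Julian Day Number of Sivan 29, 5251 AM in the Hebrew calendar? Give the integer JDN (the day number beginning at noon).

In the proleptic Gregorian calendar the same day is 16 June 1491.
JDN 2400001 is 17 November 1858 CE (Gregorian), MJD 0; the target day is −134198 days from there, so JDN = 2265803.

2265803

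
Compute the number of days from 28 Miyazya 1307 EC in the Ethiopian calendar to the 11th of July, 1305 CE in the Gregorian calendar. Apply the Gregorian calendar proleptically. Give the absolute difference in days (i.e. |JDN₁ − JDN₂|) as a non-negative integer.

First date → JDN 2201474; second date → JDN 2197893.
The interval is |2201474 − 2197893| = 3581 days.

3581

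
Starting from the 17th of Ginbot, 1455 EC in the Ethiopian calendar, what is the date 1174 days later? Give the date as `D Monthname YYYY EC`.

JDN of the 17th of Ginbot, 1455 EC = 2255550.
2255550 + 1174 = 2256724.
JDN 2256724 in the Ethiopian calendar is 5 Nehase 1458 EC.

5 Nehase 1458 EC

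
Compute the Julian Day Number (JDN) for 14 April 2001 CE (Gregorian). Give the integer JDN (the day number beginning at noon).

JDN 2451545 is 1 January 2000 CE (Gregorian); the target day is +469 days from there, so JDN = 2452014.

2452014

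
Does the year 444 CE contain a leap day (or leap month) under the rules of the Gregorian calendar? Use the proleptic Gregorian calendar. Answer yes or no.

yes

444 is divisible by 4 and not by 100, so it is a leap year.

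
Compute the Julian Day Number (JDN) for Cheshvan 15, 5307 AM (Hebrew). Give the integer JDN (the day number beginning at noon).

2286018

Equivalently 21 October 1546 (proleptic Gregorian).
JDN 2299161 is 15 October 1582 CE (Gregorian); the target day is −13143 days from there, so JDN = 2286018.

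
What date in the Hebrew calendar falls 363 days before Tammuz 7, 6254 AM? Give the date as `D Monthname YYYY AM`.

JDN of Tammuz 7, 6254 AM = 2632166.
2632166 − 363 = 2631803.
JDN 2631803 in the Hebrew calendar is 27 Tammuz 6253 AM.

27 Tammuz 6253 AM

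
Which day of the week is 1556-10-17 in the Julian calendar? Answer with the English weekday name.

Equivalently 27 October 1556 Gregorian, JDN 2289677.
JDN 2289677 mod 7 = 5, and JDN 0 was a Monday, so this is a Saturday.

Saturday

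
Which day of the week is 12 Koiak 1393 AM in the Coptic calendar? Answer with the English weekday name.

Friday

This is JDN 2333559 (18 December 1676 Gregorian).
2333559 ≡ 4 (mod 7); counting from Monday = 0 gives Friday.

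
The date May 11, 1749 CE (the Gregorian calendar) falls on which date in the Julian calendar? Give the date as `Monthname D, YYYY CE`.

April 30, 1749 CE

The Julian–Gregorian offset here is 11 days (Julian trailing).
11 May 1749 Gregorian − 11 days → 30 April 1749 Julian.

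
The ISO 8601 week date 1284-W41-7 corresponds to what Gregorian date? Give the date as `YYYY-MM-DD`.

1284-10-15

ISO week 1 of 1284 is the week containing the first Thursday of 1284.
Week 41, day 7 (Sunday) lands on 1284-10-15.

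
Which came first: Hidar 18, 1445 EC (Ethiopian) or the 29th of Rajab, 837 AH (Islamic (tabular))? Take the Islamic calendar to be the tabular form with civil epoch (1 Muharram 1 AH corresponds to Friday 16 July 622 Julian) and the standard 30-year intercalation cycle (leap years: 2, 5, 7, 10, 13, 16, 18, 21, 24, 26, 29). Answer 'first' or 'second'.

second

The two dates have Julian Day Numbers 2251719 and 2244896 respectively.
Since 2244896 < 2251719, the second date comes first.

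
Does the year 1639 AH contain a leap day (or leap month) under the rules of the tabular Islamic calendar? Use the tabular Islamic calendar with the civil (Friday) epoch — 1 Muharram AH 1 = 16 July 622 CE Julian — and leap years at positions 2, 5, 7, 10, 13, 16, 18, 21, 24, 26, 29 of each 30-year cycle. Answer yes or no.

Year 1639 AH is year 19 of its 30-year cycle; leap positions are 2, 5, 7, 10, 13, 16, 18, 21, 24, 26, 29, so it is a common year (354 days).

no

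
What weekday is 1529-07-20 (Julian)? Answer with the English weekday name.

This is JDN 2279726 (30 July 1529 Gregorian).
Since JDN mod 7 = 1 (0 = Monday), the day is Tuesday.

Tuesday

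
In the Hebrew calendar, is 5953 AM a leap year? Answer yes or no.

yes

Hebrew year 5953 is year 6 of its 19-year Metonic cycle; leap years are at positions 3, 6, 8, 11, 14, 17, 19, so it is a leap year (13 months).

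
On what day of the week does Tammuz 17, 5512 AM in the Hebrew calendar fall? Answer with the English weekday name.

In the Gregorian calendar this is 29 June 1752 (JDN 2361145).
JDN 2361145 mod 7 = 3, and JDN 0 was a Monday, so this is a Thursday.

Thursday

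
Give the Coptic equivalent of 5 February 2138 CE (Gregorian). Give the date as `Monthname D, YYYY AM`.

Tobi 27, 1854 AM

Julian Day Number of the source date = 2501984.
Converting JDN 2501984 to the Coptic calendar gives 27 Tobi 1854 AM.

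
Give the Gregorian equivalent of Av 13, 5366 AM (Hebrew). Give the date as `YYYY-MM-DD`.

1606-08-16

Julian Day Number of the source date = 2307867.
Converting JDN 2307867 to the Gregorian calendar gives 16 August 1606 CE.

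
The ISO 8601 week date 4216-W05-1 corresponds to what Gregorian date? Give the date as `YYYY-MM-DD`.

ISO week 1 of 4216 is the week containing the first Thursday of 4216.
Week 5, day 1 (Monday) lands on 4216-01-29.

4216-01-29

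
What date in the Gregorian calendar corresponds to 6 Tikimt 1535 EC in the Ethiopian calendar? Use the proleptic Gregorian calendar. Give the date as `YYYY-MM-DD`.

Both dates share Julian Day Number 2284549; in the Gregorian calendar that is 13 October 1542 CE.

1542-10-13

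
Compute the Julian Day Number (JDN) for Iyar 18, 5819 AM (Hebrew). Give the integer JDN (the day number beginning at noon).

2473215

Equivalently 1 May 2059 (Gregorian).
JDN 2299161 is 15 October 1582 CE (Gregorian); the target day is +174054 days from there, so JDN = 2473215.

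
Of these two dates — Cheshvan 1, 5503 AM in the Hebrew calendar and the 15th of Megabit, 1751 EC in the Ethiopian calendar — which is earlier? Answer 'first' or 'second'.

first

First date → JDN 2357614; second date → JDN 2363602.
JDN 2357614 < JDN 2363602, so the first date is earlier.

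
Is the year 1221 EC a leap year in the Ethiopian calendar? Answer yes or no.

1221 mod 4 = 1; in the Ethiopian calendar a year is leap when year mod 4 = 3, so it is a common year.

no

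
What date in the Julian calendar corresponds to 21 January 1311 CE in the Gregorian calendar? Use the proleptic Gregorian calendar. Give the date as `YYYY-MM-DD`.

1311-01-13

At this point the Julian calendar is 8 days behind the Gregorian.
21 January 1311 Gregorian − 8 days → 13 January 1311 Julian.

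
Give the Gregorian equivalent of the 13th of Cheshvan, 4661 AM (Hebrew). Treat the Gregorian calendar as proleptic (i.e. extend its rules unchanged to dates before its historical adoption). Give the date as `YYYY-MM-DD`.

Julian Day Number of the source date = 2050065.
Converting JDN 2050065 to the Gregorian calendar gives 14 October 900 CE.

0900-10-14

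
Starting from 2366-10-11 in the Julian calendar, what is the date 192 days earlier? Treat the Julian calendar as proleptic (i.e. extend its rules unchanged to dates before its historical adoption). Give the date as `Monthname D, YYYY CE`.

JDN of 2366-10-11 = 2585523.
2585523 − 192 = 2585331.
JDN 2585331 in the Julian calendar is April 2, 2366 CE.

April 2, 2366 CE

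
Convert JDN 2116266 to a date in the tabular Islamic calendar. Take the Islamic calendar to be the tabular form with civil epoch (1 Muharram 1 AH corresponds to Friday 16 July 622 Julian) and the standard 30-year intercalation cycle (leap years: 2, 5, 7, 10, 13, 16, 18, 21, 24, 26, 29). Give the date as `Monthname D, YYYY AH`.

The proleptic Gregorian equivalent of JDN 2116266 is 14 January 1082.
In the tabular Islamic calendar that day is Sha'ban 5, 474 AH.

Sha'ban 5, 474 AH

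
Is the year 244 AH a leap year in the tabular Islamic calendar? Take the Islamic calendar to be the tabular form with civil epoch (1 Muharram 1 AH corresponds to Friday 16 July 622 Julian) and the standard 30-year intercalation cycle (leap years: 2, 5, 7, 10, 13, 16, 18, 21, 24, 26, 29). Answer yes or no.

no

Year 244 AH is year 4 of its 30-year cycle; leap positions are 2, 5, 7, 10, 13, 16, 18, 21, 24, 26, 29, so it is a common year (354 days).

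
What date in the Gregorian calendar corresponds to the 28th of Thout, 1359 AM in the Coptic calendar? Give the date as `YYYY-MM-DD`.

1642-10-05

Julian Day Number of the source date = 2321066.
Converting JDN 2321066 to the Gregorian calendar gives 5 October 1642 CE.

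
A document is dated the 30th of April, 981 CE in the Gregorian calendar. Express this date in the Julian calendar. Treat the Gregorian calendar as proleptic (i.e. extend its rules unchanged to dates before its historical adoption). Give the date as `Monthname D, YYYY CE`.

April 25, 981 CE

At this point the Julian calendar is 5 days behind the Gregorian.
30 April 981 Gregorian − 5 days → 25 April 981 Julian.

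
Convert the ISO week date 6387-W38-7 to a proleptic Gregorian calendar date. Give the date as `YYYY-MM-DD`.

6387-09-20

ISO week 1 of 6387 is the week containing the first Thursday of 6387.
Week 38, day 7 (Sunday) lands on 6387-09-20.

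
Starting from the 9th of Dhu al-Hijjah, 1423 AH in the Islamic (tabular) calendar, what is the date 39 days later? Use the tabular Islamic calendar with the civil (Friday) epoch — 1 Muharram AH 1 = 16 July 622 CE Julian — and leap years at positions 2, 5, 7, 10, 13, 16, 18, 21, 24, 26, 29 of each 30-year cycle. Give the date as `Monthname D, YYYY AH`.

Muharram 18, 1424 AH

Counting 39 days forward from JDN 2452682 reaches JDN 2452721, which is Muharram 18, 1424 AH.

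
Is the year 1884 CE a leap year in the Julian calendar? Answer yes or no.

1884 mod 4 = 0, so it is a leap year in the Julian calendar.

yes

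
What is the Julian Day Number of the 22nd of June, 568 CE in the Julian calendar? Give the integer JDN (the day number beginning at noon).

In the proleptic Gregorian calendar the same day is 24 June 568.
JDN 2400001 is 17 November 1858 CE (Gregorian), MJD 0; the target day is −471308 days from there, so JDN = 1928693.

1928693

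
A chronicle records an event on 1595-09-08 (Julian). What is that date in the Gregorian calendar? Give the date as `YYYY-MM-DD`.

1595-09-18

For dates in this range the Gregorian date is 10 days ahead of the Julian.
8 September 1595 Julian + 10 days → 18 September 1595 Gregorian.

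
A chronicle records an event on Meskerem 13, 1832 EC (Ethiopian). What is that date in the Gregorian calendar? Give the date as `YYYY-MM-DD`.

1839-09-23

Julian Day Number of the source date = 2393006.
Converting JDN 2393006 to the Gregorian calendar gives 23 September 1839 CE.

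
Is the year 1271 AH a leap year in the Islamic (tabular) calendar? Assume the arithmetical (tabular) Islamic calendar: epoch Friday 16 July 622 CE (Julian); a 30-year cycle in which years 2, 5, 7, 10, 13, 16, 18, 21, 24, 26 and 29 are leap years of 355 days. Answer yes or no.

no

Year 1271 AH is year 11 of its 30-year cycle; leap positions are 2, 5, 7, 10, 13, 16, 18, 21, 24, 26, 29, so it is a common year (354 days).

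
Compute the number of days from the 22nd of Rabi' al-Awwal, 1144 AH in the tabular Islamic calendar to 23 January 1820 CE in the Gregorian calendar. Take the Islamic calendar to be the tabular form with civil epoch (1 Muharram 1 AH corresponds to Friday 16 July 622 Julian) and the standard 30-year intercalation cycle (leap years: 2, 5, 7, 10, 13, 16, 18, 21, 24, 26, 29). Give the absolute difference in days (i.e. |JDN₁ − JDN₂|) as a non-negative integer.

32262

First date → JDN 2353561; second date → JDN 2385823.
The interval is |2353561 − 2385823| = 32262 days.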